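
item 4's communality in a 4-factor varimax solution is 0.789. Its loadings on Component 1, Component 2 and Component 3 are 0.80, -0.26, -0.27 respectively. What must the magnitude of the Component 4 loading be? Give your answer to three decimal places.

Under orthogonal rotation h² = Σλ², so λ_Component 4² = h² − (0.7805) = 0.789 − 0.7805 = 0.0085.
|λ| = √0.0085 = 0.0922.

0.092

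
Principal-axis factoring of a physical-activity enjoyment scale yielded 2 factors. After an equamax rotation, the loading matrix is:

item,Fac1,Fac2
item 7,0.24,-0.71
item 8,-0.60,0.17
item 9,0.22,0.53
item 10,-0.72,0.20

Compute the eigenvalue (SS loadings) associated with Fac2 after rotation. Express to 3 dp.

SS loadings for Fac2 = (-0.71)² + 0.17² + 0.53² + 0.20² = 0.5041 + 0.0289 + 0.2809 + 0.0400 = 0.8539

0.854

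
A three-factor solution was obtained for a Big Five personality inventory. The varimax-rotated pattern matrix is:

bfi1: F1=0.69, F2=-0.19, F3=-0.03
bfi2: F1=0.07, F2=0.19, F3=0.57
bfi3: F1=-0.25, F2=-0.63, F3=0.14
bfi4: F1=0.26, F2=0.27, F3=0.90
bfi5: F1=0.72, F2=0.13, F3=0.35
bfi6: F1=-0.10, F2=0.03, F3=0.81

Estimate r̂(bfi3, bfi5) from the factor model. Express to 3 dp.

-0.213

r̂ = Σ λ_i·λ_j across factors = (-0.25)(0.72) + (-0.63)(0.13) + (0.14)(0.35)
  = -0.1800 -0.0819 +0.0490 = -0.2129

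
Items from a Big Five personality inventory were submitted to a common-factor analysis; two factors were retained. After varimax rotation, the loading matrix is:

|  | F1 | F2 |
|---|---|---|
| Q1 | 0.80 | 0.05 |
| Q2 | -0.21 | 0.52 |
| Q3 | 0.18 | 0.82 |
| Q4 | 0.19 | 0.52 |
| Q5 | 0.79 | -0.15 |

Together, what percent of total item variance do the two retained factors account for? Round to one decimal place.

Communalities: 0.6425, 0.3145, 0.7048, 0.3065, 0.6466; Σh² = 2.6149.
Total variance with 5 standardized items is 5, so the solution explains 2.6149/5 = 0.5230 = 52.30%.

52.3%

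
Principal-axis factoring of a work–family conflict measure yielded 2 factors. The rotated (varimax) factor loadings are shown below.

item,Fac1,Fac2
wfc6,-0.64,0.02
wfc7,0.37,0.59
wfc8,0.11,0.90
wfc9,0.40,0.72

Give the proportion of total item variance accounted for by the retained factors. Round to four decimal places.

0.5989

SS loadings by factor: 0.7186, 1.6769; total = 2.3955.
Total variance with 4 standardized items is 4, so the solution explains 2.3955/4 = 0.5989.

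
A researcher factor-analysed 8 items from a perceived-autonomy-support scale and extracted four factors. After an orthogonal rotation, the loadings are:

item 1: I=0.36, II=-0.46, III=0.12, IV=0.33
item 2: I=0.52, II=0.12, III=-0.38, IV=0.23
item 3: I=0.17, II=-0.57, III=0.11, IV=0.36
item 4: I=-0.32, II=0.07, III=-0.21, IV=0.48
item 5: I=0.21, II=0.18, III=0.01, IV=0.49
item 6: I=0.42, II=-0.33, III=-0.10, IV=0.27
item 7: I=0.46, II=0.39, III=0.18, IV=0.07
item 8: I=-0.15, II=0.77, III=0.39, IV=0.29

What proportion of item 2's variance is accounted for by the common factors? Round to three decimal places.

h² = 0.52² + 0.12² + (-0.38)² + 0.23² = 0.2704 + 0.0144 + 0.1444 + 0.0529 = 0.4821

0.482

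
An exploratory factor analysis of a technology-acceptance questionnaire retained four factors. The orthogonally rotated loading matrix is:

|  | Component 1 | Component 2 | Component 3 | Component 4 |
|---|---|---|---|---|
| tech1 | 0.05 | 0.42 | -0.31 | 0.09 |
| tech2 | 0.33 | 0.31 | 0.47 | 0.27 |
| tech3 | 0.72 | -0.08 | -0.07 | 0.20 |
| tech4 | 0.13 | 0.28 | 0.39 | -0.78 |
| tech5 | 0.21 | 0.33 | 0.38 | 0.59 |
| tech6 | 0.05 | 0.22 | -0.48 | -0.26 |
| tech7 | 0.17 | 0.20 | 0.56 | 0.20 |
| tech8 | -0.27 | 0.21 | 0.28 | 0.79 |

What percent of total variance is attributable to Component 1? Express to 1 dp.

SS loadings for Component 1 = 0.05² + 0.33² + 0.72² + 0.13² + 0.21² + 0.05² + 0.17² + (-0.27)² = 0.7951
With 8 standardized items, total variance = 8. Proportion = 0.7951/8 = 0.0994 → 9.94%.

9.9%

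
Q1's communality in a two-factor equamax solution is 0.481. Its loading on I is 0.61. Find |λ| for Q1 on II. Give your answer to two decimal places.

Under orthogonal rotation h² = Σλ², so λ_II² = h² − (0.3721) = 0.481 − 0.3721 = 0.1089.
|λ| = √0.1089 = 0.3300.

0.33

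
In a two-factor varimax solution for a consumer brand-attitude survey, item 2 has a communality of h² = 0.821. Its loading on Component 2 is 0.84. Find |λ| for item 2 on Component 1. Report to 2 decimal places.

Under orthogonal rotation h² = Σλ², so λ_Component 1² = h² − (0.7056) = 0.821 − 0.7056 = 0.1154.
|λ| = √0.1154 = 0.3397.

0.34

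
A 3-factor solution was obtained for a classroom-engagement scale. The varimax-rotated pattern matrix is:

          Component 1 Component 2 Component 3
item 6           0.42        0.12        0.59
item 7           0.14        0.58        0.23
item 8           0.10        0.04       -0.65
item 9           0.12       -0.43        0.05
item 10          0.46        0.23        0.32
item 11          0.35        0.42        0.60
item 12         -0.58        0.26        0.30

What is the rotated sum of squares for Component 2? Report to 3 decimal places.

SS loadings for Component 2 = 0.12² + 0.58² + 0.04² + (-0.43)² + 0.23² + 0.42² + 0.26² = 0.0144 + 0.3364 + 0.0016 + 0.1849 + 0.0529 + 0.1764 + 0.0676 = 0.8342

0.834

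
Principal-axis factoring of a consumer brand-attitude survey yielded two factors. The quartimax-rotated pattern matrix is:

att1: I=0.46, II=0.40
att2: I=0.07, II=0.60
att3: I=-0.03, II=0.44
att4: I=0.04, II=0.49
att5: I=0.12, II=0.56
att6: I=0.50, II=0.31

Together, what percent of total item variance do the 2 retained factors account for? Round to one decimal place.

30.8%

SS loadings by factor: 0.4834, 1.3634; total = 1.8468.
Total variance with 6 standardized items is 6, so the solution explains 1.8468/6 = 0.3078 = 30.78%.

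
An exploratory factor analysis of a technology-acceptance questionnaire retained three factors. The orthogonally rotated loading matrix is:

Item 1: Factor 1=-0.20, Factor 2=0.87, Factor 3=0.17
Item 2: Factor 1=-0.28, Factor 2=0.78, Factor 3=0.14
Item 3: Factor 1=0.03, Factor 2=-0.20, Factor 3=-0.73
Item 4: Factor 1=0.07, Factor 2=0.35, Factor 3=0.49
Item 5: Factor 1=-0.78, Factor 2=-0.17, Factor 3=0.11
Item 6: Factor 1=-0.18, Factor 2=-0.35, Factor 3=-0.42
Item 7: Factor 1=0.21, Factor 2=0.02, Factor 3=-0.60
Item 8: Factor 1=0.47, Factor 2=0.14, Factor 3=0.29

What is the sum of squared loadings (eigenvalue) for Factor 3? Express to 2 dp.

SS loadings for Factor 3 = 0.17² + 0.14² + (-0.73)² + 0.49² + 0.11² + (-0.42)² + (-0.60)² + 0.29² = 0.0289 + 0.0196 + 0.5329 + 0.2401 + 0.0121 + 0.1764 + 0.3600 + 0.0841 = 1.4541

1.45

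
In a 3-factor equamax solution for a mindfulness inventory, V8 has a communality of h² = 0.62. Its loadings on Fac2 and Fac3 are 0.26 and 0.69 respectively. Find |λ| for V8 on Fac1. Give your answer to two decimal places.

Under orthogonal rotation h² = Σλ², so λ_Fac1² = h² − (0.5437) = 0.62 − 0.5437 = 0.0763.
|λ| = √0.0763 = 0.2762.

0.28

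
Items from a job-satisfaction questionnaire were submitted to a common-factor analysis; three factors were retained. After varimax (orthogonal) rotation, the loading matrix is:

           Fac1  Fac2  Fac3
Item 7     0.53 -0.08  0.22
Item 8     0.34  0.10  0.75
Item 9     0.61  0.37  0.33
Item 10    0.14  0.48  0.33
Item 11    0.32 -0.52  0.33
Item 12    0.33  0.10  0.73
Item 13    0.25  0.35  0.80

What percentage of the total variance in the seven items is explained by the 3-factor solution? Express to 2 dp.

56.56%

Communalities: 0.3357, 0.6881, 0.6179, 0.3589, 0.4817, 0.6518, 0.8250; Σh² = 3.9591.
Total variance with 7 standardized items is 7, so the solution explains 3.9591/7 = 0.5656 = 56.56%.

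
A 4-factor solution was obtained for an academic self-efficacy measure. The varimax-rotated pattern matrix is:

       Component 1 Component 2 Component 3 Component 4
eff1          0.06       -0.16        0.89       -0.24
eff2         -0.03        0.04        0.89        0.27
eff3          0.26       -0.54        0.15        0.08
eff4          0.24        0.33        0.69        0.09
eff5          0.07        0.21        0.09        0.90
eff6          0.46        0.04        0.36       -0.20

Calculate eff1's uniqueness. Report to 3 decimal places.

h² = 0.06² + (-0.16)² + 0.89² + (-0.24)² = 0.0036 + 0.0256 + 0.7921 + 0.0576 = 0.8789
Uniqueness u² = 1 − h² = 1 − 0.8789 = 0.1211

0.121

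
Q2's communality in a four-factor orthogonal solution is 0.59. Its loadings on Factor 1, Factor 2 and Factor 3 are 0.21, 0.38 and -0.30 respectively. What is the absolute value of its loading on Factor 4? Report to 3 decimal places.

Under orthogonal rotation h² = Σλ², so λ_Factor 4² = h² − (0.2785) = 0.59 − 0.2785 = 0.3115.
|λ| = √0.3115 = 0.5581.

0.558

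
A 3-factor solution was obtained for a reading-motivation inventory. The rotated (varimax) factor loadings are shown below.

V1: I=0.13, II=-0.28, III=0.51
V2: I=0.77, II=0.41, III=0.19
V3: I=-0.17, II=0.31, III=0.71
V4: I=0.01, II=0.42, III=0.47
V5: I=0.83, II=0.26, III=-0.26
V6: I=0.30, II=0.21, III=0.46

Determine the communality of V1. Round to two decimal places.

h² = 0.13² + (-0.28)² + 0.51² = 0.0169 + 0.0784 + 0.2601 = 0.3554

0.36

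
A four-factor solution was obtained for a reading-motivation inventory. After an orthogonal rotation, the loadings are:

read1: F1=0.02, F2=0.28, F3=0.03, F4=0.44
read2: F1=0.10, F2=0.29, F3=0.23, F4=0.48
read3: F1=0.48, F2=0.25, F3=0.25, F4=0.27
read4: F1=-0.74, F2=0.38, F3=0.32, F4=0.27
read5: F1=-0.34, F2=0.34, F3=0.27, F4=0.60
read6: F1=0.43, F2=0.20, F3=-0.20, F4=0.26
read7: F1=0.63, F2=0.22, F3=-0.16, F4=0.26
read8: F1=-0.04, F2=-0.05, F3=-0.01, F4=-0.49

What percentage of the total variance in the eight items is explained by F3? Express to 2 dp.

SS loadings for F3 = 0.03² + 0.23² + 0.25² + 0.32² + 0.27² + (-0.20)² + (-0.16)² + (-0.01)² = 0.3573
With 8 standardized items, total variance = 8. Proportion = 0.3573/8 = 0.0447 → 4.47%.

4.47%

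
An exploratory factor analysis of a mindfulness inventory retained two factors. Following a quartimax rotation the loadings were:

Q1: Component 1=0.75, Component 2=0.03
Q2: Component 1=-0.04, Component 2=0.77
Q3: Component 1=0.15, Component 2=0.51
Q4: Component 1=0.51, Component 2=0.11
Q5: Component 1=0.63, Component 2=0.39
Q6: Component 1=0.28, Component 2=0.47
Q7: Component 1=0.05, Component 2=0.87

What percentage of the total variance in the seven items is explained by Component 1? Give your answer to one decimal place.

SS loadings for Component 1 = 0.75² + (-0.04)² + 0.15² + 0.51² + 0.63² + 0.28² + 0.05² = 1.3245
With 7 standardized items, total variance = 7. Proportion = 1.3245/7 = 0.1892 → 18.92%.

18.9%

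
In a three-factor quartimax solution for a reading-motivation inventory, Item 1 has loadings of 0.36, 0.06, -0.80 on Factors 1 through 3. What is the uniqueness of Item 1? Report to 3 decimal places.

0.227

h² = 0.36² + 0.06² + (-0.80)² = 0.1296 + 0.0036 + 0.6400 = 0.7732
Uniqueness u² = 1 − h² = 1 − 0.7732 = 0.2268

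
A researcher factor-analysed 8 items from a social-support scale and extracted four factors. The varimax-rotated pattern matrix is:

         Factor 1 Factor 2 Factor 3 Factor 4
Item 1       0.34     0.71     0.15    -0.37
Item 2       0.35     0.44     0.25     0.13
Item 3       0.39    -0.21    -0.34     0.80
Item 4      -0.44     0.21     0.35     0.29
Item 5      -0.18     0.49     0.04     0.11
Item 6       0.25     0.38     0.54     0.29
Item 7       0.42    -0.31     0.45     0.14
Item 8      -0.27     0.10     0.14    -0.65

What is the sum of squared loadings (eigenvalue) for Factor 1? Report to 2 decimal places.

SS loadings for Factor 1 = 0.34² + 0.35² + 0.39² + (-0.44)² + (-0.18)² + 0.25² + 0.42² + (-0.27)² = 0.1156 + 0.1225 + 0.1521 + 0.1936 + 0.0324 + 0.0625 + 0.1764 + 0.0729 = 0.9280

0.93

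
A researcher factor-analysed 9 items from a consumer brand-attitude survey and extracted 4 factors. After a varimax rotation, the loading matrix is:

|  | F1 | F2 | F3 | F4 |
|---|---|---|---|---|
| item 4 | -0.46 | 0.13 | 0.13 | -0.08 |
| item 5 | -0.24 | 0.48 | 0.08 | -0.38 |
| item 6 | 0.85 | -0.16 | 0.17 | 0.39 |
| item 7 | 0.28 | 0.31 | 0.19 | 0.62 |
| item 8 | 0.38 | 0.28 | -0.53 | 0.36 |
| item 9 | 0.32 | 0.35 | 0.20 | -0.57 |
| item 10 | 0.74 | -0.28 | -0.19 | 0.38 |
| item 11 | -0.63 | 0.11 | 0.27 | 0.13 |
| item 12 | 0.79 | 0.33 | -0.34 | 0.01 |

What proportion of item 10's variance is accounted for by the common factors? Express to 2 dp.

h² = 0.74² + (-0.28)² + (-0.19)² + 0.38² = 0.5476 + 0.0784 + 0.0361 + 0.1444 = 0.8065

0.81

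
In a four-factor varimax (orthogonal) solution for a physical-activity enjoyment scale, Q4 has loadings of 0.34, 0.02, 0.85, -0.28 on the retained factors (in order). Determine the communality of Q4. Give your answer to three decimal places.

0.917

h² = 0.34² + 0.02² + 0.85² + (-0.28)² = 0.1156 + 0.0004 + 0.7225 + 0.0784 = 0.9169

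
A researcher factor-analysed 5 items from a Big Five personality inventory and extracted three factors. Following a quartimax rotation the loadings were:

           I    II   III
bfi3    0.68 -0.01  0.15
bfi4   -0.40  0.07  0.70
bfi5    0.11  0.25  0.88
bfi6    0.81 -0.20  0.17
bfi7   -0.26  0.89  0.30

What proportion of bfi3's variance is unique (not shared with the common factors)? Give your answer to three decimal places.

h² = 0.68² + (-0.01)² + 0.15² = 0.4624 + 0.0001 + 0.0225 = 0.4850
Uniqueness u² = 1 − h² = 1 − 0.4850 = 0.5150

0.515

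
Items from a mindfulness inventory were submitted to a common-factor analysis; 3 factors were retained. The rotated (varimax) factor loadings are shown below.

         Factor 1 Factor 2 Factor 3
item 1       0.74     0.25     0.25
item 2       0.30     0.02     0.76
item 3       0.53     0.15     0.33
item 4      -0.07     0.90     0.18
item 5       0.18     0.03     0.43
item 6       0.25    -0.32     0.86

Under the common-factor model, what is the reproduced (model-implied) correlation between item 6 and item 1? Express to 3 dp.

0.320

r̂ = Σ λ_i·λ_j across factors = (0.25)(0.74) + (-0.32)(0.25) + (0.86)(0.25)
  = +0.1850 -0.0800 +0.2150 = 0.3200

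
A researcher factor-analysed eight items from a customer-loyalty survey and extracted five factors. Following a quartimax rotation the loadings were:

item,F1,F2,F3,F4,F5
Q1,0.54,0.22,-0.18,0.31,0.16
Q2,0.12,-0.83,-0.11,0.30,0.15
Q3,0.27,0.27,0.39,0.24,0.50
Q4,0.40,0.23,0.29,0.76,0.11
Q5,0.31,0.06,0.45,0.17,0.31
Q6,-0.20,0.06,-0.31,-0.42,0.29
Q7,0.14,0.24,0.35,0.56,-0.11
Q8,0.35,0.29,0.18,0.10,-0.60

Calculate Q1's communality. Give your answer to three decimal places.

h² = 0.54² + 0.22² + (-0.18)² + 0.31² + 0.16² = 0.2916 + 0.0484 + 0.0324 + 0.0961 + 0.0256 = 0.4941

0.494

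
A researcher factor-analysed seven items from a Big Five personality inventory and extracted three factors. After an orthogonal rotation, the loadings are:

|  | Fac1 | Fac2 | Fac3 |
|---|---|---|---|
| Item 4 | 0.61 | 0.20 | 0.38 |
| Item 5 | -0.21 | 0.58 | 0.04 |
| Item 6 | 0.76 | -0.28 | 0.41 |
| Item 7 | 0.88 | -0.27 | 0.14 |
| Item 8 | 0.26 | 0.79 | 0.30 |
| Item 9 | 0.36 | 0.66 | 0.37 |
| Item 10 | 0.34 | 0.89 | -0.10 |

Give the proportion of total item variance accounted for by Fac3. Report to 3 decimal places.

SS loadings for Fac3 = 0.38² + 0.04² + 0.41² + 0.14² + 0.30² + 0.37² + (-0.10)² = 0.5706
Proportion of variance = 0.5706 / 7 = 0.0815.

0.082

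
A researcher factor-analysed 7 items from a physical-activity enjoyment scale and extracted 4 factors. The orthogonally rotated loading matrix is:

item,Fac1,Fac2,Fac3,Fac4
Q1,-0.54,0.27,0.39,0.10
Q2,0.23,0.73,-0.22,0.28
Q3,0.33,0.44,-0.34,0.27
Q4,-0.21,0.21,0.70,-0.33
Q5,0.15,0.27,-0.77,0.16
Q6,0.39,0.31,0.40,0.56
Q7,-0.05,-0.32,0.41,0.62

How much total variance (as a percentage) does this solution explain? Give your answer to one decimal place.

Communalities: 0.5266, 0.7126, 0.4910, 0.6871, 0.7139, 0.7218, 0.6574; Σh² = 4.5104.
Total variance with 7 standardized items is 7, so the solution explains 4.5104/7 = 0.6443 = 64.43%.

64.4%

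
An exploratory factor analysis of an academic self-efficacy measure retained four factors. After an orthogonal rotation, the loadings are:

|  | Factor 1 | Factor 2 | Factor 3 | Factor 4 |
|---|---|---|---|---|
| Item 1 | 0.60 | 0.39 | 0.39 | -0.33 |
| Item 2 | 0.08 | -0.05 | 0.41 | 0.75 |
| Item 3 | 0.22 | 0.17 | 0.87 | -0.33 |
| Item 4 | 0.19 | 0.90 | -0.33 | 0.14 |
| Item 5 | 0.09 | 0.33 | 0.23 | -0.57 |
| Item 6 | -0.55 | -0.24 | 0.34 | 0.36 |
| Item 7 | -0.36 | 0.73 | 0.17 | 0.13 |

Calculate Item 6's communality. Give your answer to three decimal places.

h² = (-0.55)² + (-0.24)² + 0.34² + 0.36² = 0.3025 + 0.0576 + 0.1156 + 0.1296 = 0.6053

0.605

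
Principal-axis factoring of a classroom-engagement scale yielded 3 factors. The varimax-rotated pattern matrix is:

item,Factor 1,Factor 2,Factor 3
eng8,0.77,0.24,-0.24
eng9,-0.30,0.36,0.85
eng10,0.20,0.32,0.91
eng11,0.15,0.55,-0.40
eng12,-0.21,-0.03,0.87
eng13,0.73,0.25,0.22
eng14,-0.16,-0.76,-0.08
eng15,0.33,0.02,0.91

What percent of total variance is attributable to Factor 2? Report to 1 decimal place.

15.4%

SS loadings for Factor 2 = 0.24² + 0.36² + 0.32² + 0.55² + (-0.03)² + 0.25² + (-0.76)² + 0.02² = 1.2335
With 8 standardized items, total variance = 8. Proportion = 1.2335/8 = 0.1542 → 15.42%.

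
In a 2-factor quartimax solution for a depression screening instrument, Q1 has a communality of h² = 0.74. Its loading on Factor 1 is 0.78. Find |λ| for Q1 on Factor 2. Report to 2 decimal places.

0.36

Under orthogonal rotation h² = Σλ², so λ_Factor 2² = h² − (0.6084) = 0.74 − 0.6084 = 0.1316.
|λ| = √0.1316 = 0.3628.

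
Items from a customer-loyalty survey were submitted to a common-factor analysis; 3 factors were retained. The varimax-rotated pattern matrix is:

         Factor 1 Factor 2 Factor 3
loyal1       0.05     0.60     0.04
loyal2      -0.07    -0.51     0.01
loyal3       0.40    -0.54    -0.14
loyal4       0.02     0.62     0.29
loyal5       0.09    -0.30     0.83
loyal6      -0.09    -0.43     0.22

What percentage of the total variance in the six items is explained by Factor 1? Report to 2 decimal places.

3.07%

SS loadings for Factor 1 = 0.05² + (-0.07)² + 0.40² + 0.02² + 0.09² + (-0.09)² = 0.1840
With 6 standardized items, total variance = 6. Proportion = 0.1840/6 = 0.0307 → 3.07%.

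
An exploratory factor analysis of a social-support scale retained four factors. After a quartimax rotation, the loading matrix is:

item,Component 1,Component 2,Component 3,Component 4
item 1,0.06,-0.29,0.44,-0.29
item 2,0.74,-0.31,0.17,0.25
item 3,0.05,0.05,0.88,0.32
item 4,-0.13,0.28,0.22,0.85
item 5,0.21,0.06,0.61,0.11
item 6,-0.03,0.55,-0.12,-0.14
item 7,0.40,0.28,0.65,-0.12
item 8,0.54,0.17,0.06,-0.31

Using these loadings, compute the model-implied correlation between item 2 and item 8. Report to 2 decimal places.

0.28

r̂ = Σ λ_i·λ_j across factors = (0.74)(0.54) + (-0.31)(0.17) + (0.17)(0.06) + (0.25)(-0.31)
  = +0.3996 -0.0527 +0.0102 -0.0775 = 0.2796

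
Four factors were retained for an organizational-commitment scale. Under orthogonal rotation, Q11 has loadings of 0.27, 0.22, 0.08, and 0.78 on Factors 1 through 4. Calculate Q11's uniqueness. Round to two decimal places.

0.26

h² = 0.27² + 0.22² + 0.08² + 0.78² = 0.0729 + 0.0484 + 0.0064 + 0.6084 = 0.7361
Uniqueness u² = 1 − h² = 1 − 0.7361 = 0.2639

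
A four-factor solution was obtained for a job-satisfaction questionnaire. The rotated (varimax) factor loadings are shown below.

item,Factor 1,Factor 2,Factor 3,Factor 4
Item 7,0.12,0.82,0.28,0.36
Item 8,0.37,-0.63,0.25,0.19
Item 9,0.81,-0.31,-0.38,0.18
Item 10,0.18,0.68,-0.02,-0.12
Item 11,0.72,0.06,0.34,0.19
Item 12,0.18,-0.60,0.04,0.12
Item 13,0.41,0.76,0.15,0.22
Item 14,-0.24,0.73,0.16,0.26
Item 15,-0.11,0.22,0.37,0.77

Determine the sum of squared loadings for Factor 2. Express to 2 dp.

SS loadings for Factor 2 = 0.82² + (-0.63)² + (-0.31)² + 0.68² + 0.06² + (-0.60)² + 0.76² + 0.73² + 0.22² = 0.6724 + 0.3969 + 0.0961 + 0.4624 + 0.0036 + 0.3600 + 0.5776 + 0.5329 + 0.0484 = 3.1503

3.15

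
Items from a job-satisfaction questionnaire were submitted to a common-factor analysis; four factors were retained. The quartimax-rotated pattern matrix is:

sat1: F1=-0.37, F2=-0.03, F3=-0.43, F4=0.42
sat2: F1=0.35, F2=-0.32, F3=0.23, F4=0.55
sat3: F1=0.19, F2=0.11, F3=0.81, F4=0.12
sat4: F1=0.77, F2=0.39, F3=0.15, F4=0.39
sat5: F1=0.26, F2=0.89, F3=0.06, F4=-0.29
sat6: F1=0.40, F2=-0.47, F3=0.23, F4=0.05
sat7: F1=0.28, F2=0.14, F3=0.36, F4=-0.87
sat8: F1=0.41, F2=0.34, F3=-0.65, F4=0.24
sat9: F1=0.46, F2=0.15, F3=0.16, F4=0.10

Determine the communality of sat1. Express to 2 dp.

h² = (-0.37)² + (-0.03)² + (-0.43)² + 0.42² = 0.1369 + 0.0009 + 0.1849 + 0.1764 = 0.4991

0.50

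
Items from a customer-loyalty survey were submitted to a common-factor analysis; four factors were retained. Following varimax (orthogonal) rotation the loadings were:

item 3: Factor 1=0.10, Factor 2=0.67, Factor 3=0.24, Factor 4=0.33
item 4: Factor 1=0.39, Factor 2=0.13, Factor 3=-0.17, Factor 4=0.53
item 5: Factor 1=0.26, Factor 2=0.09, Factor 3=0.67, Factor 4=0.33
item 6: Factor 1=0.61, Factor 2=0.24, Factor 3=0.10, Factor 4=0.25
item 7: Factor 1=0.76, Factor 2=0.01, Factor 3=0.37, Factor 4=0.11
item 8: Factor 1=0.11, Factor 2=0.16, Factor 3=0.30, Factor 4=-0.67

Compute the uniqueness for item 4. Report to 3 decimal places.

0.521

h² = 0.39² + 0.13² + (-0.17)² + 0.53² = 0.1521 + 0.0169 + 0.0289 + 0.2809 = 0.4788
Uniqueness u² = 1 − h² = 1 − 0.4788 = 0.5212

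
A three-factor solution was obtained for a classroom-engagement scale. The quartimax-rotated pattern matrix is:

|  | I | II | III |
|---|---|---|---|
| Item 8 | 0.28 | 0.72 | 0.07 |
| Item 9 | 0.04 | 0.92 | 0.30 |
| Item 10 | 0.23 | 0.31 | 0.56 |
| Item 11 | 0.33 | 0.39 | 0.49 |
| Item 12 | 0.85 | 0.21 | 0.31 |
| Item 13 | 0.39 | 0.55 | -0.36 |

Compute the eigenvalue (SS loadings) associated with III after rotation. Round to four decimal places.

0.8743

SS loadings for III = 0.07² + 0.30² + 0.56² + 0.49² + 0.31² + (-0.36)² = 0.0049 + 0.0900 + 0.3136 + 0.2401 + 0.0961 + 0.1296 = 0.8743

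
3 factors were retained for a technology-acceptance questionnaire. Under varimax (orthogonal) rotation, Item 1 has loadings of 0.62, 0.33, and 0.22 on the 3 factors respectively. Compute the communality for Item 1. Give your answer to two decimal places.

0.54

h² = 0.62² + 0.33² + 0.22² = 0.3844 + 0.1089 + 0.0484 = 0.5417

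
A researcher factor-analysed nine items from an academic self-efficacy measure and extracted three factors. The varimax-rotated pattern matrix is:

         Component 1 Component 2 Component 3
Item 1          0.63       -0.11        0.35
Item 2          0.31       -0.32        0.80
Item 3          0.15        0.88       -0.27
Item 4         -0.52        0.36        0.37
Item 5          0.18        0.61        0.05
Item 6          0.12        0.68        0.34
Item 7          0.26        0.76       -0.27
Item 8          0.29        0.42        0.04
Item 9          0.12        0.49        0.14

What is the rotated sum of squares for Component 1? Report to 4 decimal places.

0.9988

SS loadings for Component 1 = 0.63² + 0.31² + 0.15² + (-0.52)² + 0.18² + 0.12² + 0.26² + 0.29² + 0.12² = 0.3969 + 0.0961 + 0.0225 + 0.2704 + 0.0324 + 0.0144 + 0.0676 + 0.0841 + 0.0144 = 0.9988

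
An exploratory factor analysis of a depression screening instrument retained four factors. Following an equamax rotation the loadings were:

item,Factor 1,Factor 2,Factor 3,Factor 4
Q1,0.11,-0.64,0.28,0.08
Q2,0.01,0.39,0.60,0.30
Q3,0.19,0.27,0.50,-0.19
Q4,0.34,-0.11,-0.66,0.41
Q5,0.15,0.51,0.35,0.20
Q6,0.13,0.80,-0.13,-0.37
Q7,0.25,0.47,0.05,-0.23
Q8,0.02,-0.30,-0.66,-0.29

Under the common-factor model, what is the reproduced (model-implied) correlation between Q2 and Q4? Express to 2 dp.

r̂ = Σ λ_i·λ_j across factors = (0.01)(0.34) + (0.39)(-0.11) + (0.60)(-0.66) + (0.30)(0.41)
  = +0.0034 -0.0429 -0.3960 +0.1230 = -0.3125

-0.31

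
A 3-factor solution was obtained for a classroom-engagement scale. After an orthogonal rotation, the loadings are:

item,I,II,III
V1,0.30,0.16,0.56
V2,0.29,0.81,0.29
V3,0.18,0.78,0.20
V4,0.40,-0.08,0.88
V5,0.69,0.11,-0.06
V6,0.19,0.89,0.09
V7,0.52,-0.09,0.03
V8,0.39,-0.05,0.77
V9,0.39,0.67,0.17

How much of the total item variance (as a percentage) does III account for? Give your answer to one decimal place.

20.5%

SS loadings for III = 0.56² + 0.29² + 0.20² + 0.88² + (-0.06)² + 0.09² + 0.03² + 0.77² + 0.17² = 1.8465
With 9 standardized items, total variance = 9. Proportion = 1.8465/9 = 0.2052 → 20.52%.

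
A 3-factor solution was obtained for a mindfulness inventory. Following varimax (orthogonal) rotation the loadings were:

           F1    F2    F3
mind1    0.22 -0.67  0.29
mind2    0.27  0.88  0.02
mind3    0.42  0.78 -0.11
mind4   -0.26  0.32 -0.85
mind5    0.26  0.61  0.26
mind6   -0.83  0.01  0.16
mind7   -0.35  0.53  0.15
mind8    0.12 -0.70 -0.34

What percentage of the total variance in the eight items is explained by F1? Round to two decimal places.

15.73%

SS loadings for F1 = 0.22² + 0.27² + 0.42² + (-0.26)² + 0.26² + (-0.83)² + (-0.35)² + 0.12² = 1.2587
With 8 standardized items, total variance = 8. Proportion = 1.2587/8 = 0.1573 → 15.73%.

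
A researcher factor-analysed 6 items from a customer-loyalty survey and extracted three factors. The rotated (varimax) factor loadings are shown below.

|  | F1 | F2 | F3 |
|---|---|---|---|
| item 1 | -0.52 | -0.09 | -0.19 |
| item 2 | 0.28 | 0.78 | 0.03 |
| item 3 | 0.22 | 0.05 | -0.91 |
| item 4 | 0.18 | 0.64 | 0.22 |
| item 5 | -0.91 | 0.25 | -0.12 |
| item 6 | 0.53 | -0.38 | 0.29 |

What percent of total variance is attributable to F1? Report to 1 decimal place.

25.6%

SS loadings for F1 = (-0.52)² + 0.28² + 0.22² + 0.18² + (-0.91)² + 0.53² = 1.5386
With 6 standardized items, total variance = 6. Proportion = 1.5386/6 = 0.2564 → 25.64%.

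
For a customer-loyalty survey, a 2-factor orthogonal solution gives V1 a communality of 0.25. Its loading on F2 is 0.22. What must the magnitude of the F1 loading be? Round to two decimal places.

0.45

Under orthogonal rotation h² = Σλ², so λ_F1² = h² − (0.0484) = 0.25 − 0.0484 = 0.2016.
|λ| = √0.2016 = 0.4490.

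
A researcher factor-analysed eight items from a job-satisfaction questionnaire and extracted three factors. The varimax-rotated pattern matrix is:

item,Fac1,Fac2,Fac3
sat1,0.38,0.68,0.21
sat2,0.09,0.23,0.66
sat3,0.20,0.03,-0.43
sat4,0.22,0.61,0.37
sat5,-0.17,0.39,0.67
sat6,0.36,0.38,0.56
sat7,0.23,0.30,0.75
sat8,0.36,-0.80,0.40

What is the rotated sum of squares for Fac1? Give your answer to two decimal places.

0.58

SS loadings for Fac1 = 0.38² + 0.09² + 0.20² + 0.22² + (-0.17)² + 0.36² + 0.23² + 0.36² = 0.1444 + 0.0081 + 0.0400 + 0.0484 + 0.0289 + 0.1296 + 0.0529 + 0.1296 = 0.5819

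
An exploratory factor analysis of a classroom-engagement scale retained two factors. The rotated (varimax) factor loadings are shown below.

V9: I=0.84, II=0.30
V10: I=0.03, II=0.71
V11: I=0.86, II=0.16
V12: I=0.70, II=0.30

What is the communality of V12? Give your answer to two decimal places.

h² = 0.70² + 0.30² = 0.4900 + 0.0900 = 0.5800

0.58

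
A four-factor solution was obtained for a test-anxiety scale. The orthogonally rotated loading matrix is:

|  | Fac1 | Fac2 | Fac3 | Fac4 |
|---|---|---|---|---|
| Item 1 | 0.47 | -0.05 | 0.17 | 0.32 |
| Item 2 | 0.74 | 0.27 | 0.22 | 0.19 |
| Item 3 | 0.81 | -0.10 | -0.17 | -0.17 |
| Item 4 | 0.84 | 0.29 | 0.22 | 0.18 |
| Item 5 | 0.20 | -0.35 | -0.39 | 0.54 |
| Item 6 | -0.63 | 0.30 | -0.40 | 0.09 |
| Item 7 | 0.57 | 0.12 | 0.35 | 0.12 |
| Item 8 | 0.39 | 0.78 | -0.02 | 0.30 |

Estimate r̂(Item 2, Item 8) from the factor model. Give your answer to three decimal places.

r̂ = Σ λ_i·λ_j across factors = (0.74)(0.39) + (0.27)(0.78) + (0.22)(-0.02) + (0.19)(0.30)
  = +0.2886 +0.2106 -0.0044 +0.0570 = 0.5518

0.552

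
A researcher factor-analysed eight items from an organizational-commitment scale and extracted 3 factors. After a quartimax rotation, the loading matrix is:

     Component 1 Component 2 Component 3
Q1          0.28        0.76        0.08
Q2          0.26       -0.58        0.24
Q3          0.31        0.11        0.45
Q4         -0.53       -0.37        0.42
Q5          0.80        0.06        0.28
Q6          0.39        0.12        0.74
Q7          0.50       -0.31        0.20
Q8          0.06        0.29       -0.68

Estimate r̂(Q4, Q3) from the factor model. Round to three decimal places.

r̂ = Σ λ_i·λ_j across factors = (-0.53)(0.31) + (-0.37)(0.11) + (0.42)(0.45)
  = -0.1643 -0.0407 +0.1890 = -0.0160

-0.016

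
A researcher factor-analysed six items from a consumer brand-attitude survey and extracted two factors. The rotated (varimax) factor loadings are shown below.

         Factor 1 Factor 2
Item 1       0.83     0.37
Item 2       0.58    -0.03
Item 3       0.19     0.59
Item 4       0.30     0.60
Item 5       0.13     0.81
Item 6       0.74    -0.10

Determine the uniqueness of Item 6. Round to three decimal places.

h² = 0.74² + (-0.10)² = 0.5476 + 0.0100 = 0.5576
Uniqueness u² = 1 − h² = 1 − 0.5576 = 0.4424

0.442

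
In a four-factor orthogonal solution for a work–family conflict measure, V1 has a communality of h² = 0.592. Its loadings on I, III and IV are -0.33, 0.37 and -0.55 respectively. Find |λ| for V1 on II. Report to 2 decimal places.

Under orthogonal rotation h² = Σλ², so λ_II² = h² − (0.5483) = 0.592 − 0.5483 = 0.0437.
|λ| = √0.0437 = 0.2090.

0.21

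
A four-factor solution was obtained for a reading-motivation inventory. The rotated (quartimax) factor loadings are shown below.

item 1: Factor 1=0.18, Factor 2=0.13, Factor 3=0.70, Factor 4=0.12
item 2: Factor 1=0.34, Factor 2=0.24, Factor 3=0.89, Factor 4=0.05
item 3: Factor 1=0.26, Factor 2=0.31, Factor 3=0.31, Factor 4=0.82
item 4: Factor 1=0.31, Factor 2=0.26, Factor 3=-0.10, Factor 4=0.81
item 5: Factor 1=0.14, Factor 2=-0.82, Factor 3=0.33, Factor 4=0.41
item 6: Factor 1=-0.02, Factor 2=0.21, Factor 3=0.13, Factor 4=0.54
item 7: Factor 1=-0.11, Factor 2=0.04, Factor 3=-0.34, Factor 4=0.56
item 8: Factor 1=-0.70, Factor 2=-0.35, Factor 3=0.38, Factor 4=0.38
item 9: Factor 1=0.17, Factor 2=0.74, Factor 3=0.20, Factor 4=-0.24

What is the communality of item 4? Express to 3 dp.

h² = 0.31² + 0.26² + (-0.10)² + 0.81² = 0.0961 + 0.0676 + 0.0100 + 0.6561 = 0.8298

0.830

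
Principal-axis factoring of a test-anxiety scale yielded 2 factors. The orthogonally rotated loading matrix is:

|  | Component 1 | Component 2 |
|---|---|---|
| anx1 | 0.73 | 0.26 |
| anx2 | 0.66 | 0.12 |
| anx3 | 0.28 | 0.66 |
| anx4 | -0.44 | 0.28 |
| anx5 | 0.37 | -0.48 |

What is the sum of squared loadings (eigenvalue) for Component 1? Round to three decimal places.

1.377

SS loadings for Component 1 = 0.73² + 0.66² + 0.28² + (-0.44)² + 0.37² = 0.5329 + 0.4356 + 0.0784 + 0.1936 + 0.1369 = 1.3774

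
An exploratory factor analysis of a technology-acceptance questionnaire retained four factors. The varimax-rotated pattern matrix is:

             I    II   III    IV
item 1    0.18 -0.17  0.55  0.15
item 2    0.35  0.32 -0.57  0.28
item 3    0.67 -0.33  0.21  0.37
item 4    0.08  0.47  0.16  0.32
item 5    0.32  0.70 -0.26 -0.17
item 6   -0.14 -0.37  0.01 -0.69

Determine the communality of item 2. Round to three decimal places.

0.628

h² = 0.35² + 0.32² + (-0.57)² + 0.28² = 0.1225 + 0.1024 + 0.3249 + 0.0784 = 0.6282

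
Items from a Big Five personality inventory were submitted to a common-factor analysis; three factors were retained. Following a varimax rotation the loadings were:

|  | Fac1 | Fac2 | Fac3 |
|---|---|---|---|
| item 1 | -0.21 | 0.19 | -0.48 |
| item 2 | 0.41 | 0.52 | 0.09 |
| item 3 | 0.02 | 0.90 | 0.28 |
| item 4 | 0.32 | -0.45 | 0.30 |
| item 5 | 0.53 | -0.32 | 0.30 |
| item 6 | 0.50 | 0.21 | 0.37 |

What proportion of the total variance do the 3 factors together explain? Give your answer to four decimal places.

0.4909

SS loadings by factor: 0.8459, 1.4655, 0.6338; total = 2.9452.
Total variance with 6 standardized items is 6, so the solution explains 2.9452/6 = 0.4909.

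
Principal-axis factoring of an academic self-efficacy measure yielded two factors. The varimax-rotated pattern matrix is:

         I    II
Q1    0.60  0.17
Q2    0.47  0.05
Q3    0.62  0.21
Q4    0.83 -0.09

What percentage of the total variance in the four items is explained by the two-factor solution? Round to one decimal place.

Communalities: 0.3889, 0.2234, 0.4285, 0.6970; Σh² = 1.7378.
Total variance with 4 standardized items is 4, so the solution explains 1.7378/4 = 0.4345 = 43.45%.

43.4%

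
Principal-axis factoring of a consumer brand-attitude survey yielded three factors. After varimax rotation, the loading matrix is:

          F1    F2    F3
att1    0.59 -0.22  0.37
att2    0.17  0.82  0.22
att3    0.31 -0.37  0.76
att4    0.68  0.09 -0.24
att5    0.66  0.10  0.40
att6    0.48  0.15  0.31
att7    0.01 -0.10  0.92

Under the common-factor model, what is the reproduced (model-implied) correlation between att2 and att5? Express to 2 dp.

r̂ = Σ λ_i·λ_j across factors = (0.17)(0.66) + (0.82)(0.10) + (0.22)(0.40)
  = +0.1122 +0.0820 +0.0880 = 0.2822

0.28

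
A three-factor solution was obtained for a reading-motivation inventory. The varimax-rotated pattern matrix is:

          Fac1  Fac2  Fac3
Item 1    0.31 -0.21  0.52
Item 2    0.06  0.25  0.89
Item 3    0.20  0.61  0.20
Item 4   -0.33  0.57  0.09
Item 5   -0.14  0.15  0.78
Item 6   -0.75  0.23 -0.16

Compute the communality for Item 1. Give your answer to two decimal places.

h² = 0.31² + (-0.21)² + 0.52² = 0.0961 + 0.0441 + 0.2704 = 0.4106

0.41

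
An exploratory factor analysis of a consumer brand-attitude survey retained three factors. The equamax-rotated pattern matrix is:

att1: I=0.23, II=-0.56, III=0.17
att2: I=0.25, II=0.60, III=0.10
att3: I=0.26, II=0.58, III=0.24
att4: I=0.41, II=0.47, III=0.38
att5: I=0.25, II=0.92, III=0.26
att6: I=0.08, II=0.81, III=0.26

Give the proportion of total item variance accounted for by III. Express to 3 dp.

SS loadings for III = 0.17² + 0.10² + 0.24² + 0.38² + 0.26² + 0.26² = 0.3761
Proportion of variance = 0.3761 / 6 = 0.0627.

0.063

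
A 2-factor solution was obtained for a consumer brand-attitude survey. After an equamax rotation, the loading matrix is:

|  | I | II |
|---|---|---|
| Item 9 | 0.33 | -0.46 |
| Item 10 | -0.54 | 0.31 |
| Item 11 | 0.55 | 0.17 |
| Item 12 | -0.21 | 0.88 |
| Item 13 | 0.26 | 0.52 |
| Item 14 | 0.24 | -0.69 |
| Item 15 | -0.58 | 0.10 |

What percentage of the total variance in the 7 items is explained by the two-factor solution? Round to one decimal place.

Communalities: 0.3205, 0.3877, 0.3314, 0.8185, 0.3380, 0.5337, 0.3464; Σh² = 3.0762.
Total variance with 7 standardized items is 7, so the solution explains 3.0762/7 = 0.4395 = 43.95%.

43.9%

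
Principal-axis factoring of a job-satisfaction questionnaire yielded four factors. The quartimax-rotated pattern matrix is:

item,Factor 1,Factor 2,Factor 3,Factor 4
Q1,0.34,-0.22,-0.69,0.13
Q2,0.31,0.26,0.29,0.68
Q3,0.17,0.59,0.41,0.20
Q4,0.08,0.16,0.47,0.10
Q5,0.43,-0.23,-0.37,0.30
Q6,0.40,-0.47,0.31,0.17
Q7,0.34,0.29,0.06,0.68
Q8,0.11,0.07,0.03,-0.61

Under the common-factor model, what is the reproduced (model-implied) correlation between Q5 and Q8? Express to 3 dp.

r̂ = Σ λ_i·λ_j across factors = (0.43)(0.11) + (-0.23)(0.07) + (-0.37)(0.03) + (0.30)(-0.61)
  = +0.0473 -0.0161 -0.0111 -0.1830 = -0.1629

-0.163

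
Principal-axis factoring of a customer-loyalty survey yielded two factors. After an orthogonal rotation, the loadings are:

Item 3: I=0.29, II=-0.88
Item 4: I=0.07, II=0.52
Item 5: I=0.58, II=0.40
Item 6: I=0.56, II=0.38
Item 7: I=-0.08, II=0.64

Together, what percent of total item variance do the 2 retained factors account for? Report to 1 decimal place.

50.1%

Communalities: 0.8585, 0.2753, 0.4964, 0.4580, 0.4160; Σh² = 2.5042.
Total variance with 5 standardized items is 5, so the solution explains 2.5042/5 = 0.5008 = 50.08%.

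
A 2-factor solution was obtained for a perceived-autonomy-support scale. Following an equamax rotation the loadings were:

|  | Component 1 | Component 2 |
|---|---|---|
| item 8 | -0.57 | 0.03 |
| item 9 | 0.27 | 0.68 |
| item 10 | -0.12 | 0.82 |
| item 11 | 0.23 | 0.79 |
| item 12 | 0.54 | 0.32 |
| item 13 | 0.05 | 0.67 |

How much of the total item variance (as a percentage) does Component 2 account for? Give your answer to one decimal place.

38.5%

SS loadings for Component 2 = 0.03² + 0.68² + 0.82² + 0.79² + 0.32² + 0.67² = 2.3111
With 6 standardized items, total variance = 6. Proportion = 2.3111/6 = 0.3852 → 38.52%.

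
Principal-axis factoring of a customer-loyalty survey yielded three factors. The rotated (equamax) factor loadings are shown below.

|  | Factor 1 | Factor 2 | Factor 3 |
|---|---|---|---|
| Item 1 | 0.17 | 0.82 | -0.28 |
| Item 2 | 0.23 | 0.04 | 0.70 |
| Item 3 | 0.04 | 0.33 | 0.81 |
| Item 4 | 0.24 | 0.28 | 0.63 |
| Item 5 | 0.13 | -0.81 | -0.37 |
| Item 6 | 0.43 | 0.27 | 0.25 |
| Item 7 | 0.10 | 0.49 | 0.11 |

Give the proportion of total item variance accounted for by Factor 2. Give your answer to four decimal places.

0.2615

SS loadings for Factor 2 = 0.82² + 0.04² + 0.33² + 0.28² + (-0.81)² + 0.27² + 0.49² = 1.8304
Proportion of variance = 1.8304 / 7 = 0.2615.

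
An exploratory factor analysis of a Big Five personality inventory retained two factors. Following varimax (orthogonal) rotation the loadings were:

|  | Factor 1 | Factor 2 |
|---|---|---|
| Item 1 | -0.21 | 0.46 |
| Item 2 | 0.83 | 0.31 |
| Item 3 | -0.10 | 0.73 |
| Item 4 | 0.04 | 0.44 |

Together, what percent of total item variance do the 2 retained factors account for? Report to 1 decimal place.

Communalities: 0.2557, 0.7850, 0.5429, 0.1952; Σh² = 1.7788.
Total variance with 4 standardized items is 4, so the solution explains 1.7788/4 = 0.4447 = 44.47%.

44.5%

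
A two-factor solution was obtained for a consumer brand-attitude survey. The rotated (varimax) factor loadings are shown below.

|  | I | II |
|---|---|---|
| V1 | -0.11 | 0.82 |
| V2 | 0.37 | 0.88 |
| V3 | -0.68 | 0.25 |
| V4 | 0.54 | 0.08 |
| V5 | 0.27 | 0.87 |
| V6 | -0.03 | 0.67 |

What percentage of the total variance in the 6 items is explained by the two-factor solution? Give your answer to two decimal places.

SS loadings by factor: 0.9768, 2.7215; total = 3.6983.
Total variance with 6 standardized items is 6, so the solution explains 3.6983/6 = 0.6164 = 61.64%.

61.64%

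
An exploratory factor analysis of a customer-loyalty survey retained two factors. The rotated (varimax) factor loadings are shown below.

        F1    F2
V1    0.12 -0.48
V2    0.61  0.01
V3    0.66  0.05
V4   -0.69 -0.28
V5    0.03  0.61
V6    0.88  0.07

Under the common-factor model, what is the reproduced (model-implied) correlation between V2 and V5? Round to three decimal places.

r̂ = Σ λ_i·λ_j across factors = (0.61)(0.03) + (0.01)(0.61)
  = +0.0183 +0.0061 = 0.0244

0.024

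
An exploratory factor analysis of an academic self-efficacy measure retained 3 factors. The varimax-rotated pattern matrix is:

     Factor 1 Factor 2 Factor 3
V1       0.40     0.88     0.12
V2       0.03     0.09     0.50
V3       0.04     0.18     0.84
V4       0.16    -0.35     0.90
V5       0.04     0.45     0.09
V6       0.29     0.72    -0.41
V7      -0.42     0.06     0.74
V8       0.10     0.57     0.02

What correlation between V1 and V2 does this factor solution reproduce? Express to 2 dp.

0.15

r̂ = Σ λ_i·λ_j across factors = (0.40)(0.03) + (0.88)(0.09) + (0.12)(0.50)
  = +0.0120 +0.0792 +0.0600 = 0.1512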